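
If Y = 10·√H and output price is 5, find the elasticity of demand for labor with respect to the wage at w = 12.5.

ε = -2

MP_H = (1/2)·10·H^(-1/2), so P·MP_H = w gives 25·H^(-1/2) = w.
Solving, H(w) = (25/w)^(2). This is a constant-elasticity form: H ∝ w^(−2), so ε = −2.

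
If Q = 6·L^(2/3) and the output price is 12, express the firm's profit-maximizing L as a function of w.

L(w) = 110592/w³

MP_L = (2/3)·6·L^(-1/3) = 4·L^(-1/3).
Setting P·MP_L = w: 48·L^(-1/3) = w.
Solving for L: L^(-1/3) = w/48, so L = (48/w)^(3).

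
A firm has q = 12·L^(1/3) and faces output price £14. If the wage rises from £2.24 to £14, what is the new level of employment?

L* = 8

From P·MP_L = w with MP_L = 4·L^(-2/3), the labor demand is L(w) = (56/w)^(3/2).
At w = 2.24: L = 125. At w = 14: L = 8.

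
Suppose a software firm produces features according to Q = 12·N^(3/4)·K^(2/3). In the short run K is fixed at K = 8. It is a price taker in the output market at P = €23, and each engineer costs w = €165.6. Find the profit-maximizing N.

N* = 625

With K = 8, MP_N = (3/4)·12·N^(-1/4)·8^(2/3) = 36·N^(-1/4).
Profit maximization for a price taker requires P·MP_N = w: 23·36·N^(-1/4) = 165.6.
So N^(-1/4) = 0.2, which gives N = 625.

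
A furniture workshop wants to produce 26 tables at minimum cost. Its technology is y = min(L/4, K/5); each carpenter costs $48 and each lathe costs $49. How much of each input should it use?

L* = 104, K* = 130

With a fixed-proportions technology, the cost-minimizing bundle uses no slack in either input: L/4 = K/5 = y.
So L = 4·26 = 104 and K = 5·26 = 130.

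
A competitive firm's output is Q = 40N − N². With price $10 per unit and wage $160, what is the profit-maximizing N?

The marginal product of N is MP_N = 40 − 2N.
A price-taking firm hires until the value of the marginal product equals the wage: P·MP_N = w, so 10·(40 − 2N) = 160.
Then 40 − 2N = 16, giving N = 12.

N* = 12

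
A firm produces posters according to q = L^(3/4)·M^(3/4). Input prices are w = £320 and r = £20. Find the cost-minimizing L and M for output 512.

L* = 16, M* = 256

Cost minimization requires the marginal rate of technical substitution to equal the input-price ratio: MP_L/MP_M = w/r.
Here MP_L/MP_M = (3/4)·(M/L)/(3/4) = (M/L). Setting this equal to 320/20 = 16 gives M = 16L.
Substituting into q = 512: L^(3/4)·(16L)^(3/4) = 512.
Solving, L = 16 and M = 256.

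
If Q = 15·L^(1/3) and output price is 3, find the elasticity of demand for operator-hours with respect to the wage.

MP_L = (1/3)·15·L^(-2/3), so P·MP_L = w gives 15·L^(-2/3) = w.
Solving, L(w) = (15/w)^(3/2). This is a constant-elasticity form: L ∝ w^(−3/2), so ε = −3/2.

ε = -1.5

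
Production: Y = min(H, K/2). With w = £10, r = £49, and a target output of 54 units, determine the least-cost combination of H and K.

With a fixed-proportions technology, the cost-minimizing bundle uses no slack in either input: H = K/2 = Y.
So H = 54 and K = 2·54 = 108.

H* = 54, K* = 108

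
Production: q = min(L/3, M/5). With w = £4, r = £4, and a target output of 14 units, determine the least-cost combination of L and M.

L* = 42, M* = 70

With a fixed-proportions technology, the cost-minimizing bundle uses no slack in either input: L/3 = M/5 = q.
So L = 3·14 = 42 and M = 5·14 = 70.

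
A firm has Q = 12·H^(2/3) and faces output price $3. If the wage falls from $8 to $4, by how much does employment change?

ΔH = 189

From P·MP_H = w with MP_H = 8·H^(-1/3), the labor demand is H(w) = (24/w)^(3).
At w = 8: H = 27. At w = 4: H = 216.
ΔH = 216 − 27 = 189.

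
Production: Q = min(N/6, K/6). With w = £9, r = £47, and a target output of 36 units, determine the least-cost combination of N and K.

With a fixed-proportions technology, the cost-minimizing bundle uses no slack in either input: N/6 = K/6 = Q.
So N = 6·36 = 216 and K = 6·36 = 216.

N* = 216, K* = 216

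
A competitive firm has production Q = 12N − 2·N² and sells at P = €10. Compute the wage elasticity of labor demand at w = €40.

From P·MP_N = w with MP_N = 12 − 4N, labor demand is N(w) = (12 − w/10)/4.
dN/dw = −1/(40) = -0.025.
At w = 40, N = 2, so ε = (dN/dw)·(w/N) = (-0.025)·(40/2) = -0.5.

ε = -0.5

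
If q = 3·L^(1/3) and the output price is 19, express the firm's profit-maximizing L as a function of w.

L(w) = (19/w)^(3/2)

MP_L = (1/3)·3·L^(-2/3) = L^(-2/3).
Setting P·MP_L = w: 19·L^(-2/3) = w.
Solving for L: L^(-2/3) = w/19, so L = (19/w)^(3/2).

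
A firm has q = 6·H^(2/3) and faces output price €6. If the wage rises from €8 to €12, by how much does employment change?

ΔH = -19

From P·MP_H = w with MP_H = 4·H^(-1/3), the labor demand is H(w) = (24/w)^(3).
At w = 8: H = 27. At w = 12: H = 8.
ΔH = 8 − 27 = -19.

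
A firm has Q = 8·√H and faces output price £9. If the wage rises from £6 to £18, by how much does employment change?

From P·MP_H = w with MP_H = 4·H^(-1/2), the labor demand is H(w) = (36/w)^(2).
At w = 6: H = 36. At w = 18: H = 4.
ΔH = 4 − 36 = -32.

ΔH = -32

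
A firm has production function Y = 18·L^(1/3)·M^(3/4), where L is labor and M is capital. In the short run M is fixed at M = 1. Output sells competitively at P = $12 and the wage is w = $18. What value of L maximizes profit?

L* = 8

With M = 1, MP_L = (1/3)·18·L^(-2/3)·1^(3/4) = 6·L^(-2/3).
Profit maximization for a price taker requires P·MP_L = w: 12·6·L^(-2/3) = 18.
So L^(-2/3) = 0.25, which gives L = 8.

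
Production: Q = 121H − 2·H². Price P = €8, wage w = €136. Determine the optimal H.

The marginal product of H is MP_H = 121 − 4H.
A price-taking firm hires until the value of the marginal product equals the wage: P·MP_H = w, so 8·(121 − 4H) = 136.
Then 121 − 4H = 17, giving H = 26.

H* = 26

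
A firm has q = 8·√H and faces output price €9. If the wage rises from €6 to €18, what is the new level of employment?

H* = 4

From P·MP_H = w with MP_H = 4·H^(-1/2), the labor demand is H(w) = (36/w)^(2).
At w = 6: H = 36. At w = 18: H = 4.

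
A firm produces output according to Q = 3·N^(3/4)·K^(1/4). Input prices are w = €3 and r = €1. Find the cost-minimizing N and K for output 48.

Cost minimization requires the marginal rate of technical substitution to equal the input-price ratio: MP_N/MP_K = w/r.
Here MP_N/MP_K = (3/4)·(K/N)/(1/4) = 3·(K/N). Setting this equal to 3/1 = 3 gives K = N.
Substituting into Q = 48: 3·N^(3/4)·(N)^(1/4) = 48.
Solving, N = 16 and K = 16.

N* = 16, K* = 16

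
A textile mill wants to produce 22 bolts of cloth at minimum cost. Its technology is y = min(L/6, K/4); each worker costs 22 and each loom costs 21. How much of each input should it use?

With a fixed-proportions technology, the cost-minimizing bundle uses no slack in either input: L/6 = K/4 = y.
So L = 6·22 = 132 and K = 4·22 = 88.

L* = 132, K* = 88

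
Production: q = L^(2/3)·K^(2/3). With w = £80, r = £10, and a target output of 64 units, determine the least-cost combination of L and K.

Cost minimization requires the marginal rate of technical substitution to equal the input-price ratio: MP_L/MP_K = w/r.
Here MP_L/MP_K = (2/3)·(K/L)/(2/3) = (K/L). Setting this equal to 80/10 = 8 gives K = 8L.
Substituting into q = 64: L^(2/3)·(8L)^(2/3) = 64.
Solving, L = 8 and K = 64.

L* = 8, K* = 64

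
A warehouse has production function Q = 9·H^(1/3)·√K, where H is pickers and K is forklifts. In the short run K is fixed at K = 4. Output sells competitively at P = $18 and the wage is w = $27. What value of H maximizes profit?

With K = 4, MP_H = (1/3)·9·H^(-2/3)·4^(1/2) = 6·H^(-2/3).
Profit maximization for a price taker requires P·MP_H = w: 18·6·H^(-2/3) = 27.
So H^(-2/3) = 0.25, which gives H = 8.

H* = 8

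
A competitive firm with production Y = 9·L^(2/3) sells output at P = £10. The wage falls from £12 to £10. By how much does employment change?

From P·MP_L = w with MP_L = 6·L^(-1/3), the labor demand is L(w) = (60/w)^(3).
At w = 12: L = 125. At w = 10: L = 216.
ΔL = 216 − 125 = 91.

ΔL = 91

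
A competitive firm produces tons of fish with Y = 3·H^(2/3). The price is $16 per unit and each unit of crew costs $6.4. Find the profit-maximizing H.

MP_H = (2/3)·3·H^(-1/3) = 2·H^(-1/3).
Profit maximization for a price taker requires P·MP_H = w: 16·2·H^(-1/3) = 6.4.
So H^(-1/3) = 0.2, which gives H = 125.

H* = 125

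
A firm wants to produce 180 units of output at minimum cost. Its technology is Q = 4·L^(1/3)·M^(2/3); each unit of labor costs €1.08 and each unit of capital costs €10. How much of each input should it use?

L* = 125, M* = 27

Cost minimization requires the marginal rate of technical substitution to equal the input-price ratio: MP_L/MP_M = w/r.
Here MP_L/MP_M = (1/3)·(M/L)/(2/3) = 0.5·(M/L). Setting this equal to 1.08/10 = 0.108 gives M = 0.216L.
Substituting into Q = 180: 4·L^(1/3)·(0.216L)^(2/3) = 180.
Solving, L = 125 and M = 27.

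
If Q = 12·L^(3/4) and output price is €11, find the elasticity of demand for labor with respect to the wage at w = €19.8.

MP_L = (3/4)·12·L^(-1/4), so P·MP_L = w gives 99·L^(-1/4) = w.
Solving, L(w) = (99/w)^(4). This is a constant-elasticity form: L ∝ w^(−4), so ε = −4.

ε = -4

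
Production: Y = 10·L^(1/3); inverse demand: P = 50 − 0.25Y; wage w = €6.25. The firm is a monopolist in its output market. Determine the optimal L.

Marginal revenue from the inverse demand is MR = 50 − 0.5Y.
The marginal product is MP_L = (10/3)·L^(-2/3).
A monopolist hires until marginal revenue product equals the wage: MR·MP_L = w.
At L, Y = 10·L^(1/3). Substituting and solving: (50 − 5·L^(1/3))·(10/3)·L^(-2/3) = 6.25 gives L = 64.

L* = 64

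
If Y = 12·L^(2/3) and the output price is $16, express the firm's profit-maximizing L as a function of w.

L(w) = 2097152/w³

MP_L = (2/3)·12·L^(-1/3) = 8·L^(-1/3).
Setting P·MP_L = w: 128·L^(-1/3) = w.
Solving for L: L^(-1/3) = w/128, so L = (128/w)^(3).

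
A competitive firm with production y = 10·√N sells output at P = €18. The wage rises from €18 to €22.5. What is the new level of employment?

N* = 16

From P·MP_N = w with MP_N = 5·N^(-1/2), the labor demand is N(w) = (90/w)^(2).
At w = 18: N = 25. At w = 22.5: N = 16.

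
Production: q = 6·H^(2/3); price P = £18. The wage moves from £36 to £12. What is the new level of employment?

H* = 216

From P·MP_H = w with MP_H = 4·H^(-1/3), the labor demand is H(w) = (72/w)^(3).
At w = 36: H = 8. At w = 12: H = 216.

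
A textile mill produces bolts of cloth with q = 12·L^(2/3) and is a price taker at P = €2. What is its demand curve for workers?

MP_L = (2/3)·12·L^(-1/3) = 8·L^(-1/3).
Setting P·MP_L = w: 16·L^(-1/3) = w.
Solving for L: L^(-1/3) = w/16, so L = (16/w)^(3).

L(w) = 4096/w³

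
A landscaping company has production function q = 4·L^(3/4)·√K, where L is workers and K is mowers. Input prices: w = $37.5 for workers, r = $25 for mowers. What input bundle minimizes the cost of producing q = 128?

L* = 16, K* = 16

Cost minimization requires the marginal rate of technical substitution to equal the input-price ratio: MP_L/MP_K = w/r.
Here MP_L/MP_K = (3/4)·(K/L)/(1/2) = 1.5·(K/L). Setting this equal to 37.5/25 = 1.5 gives K = L.
Substituting into q = 128: 4·L^(3/4)·(L)^(1/2) = 128.
Solving, L = 16 and K = 16.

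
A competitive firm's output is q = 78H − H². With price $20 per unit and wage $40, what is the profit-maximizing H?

The marginal product of H is MP_H = 78 − 2H.
A price-taking firm hires until the value of the marginal product equals the wage: P·MP_H = w, so 20·(78 − 2H) = 40.
Then 78 − 2H = 2, giving H = 38.

H* = 38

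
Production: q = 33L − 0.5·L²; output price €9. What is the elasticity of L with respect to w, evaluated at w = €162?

ε = -1.2

From P·MP_L = w with MP_L = 33 − L, labor demand is L(w) = 33 − w/9.
dL/dw = −1/(9) = -1/9.
At w = 162, L = 15, so ε = (dL/dw)·(w/L) = (-1/9)·(162/15) = -1.2.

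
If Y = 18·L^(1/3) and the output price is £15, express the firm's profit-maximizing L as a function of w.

L(w) = (90/w)^(3/2)

MP_L = (1/3)·18·L^(-2/3) = 6·L^(-2/3).
Setting P·MP_L = w: 90·L^(-2/3) = w.
Solving for L: L^(-2/3) = w/90, so L = (90/w)^(3/2).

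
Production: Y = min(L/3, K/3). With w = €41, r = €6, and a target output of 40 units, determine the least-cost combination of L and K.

L* = 120, K* = 120

With a fixed-proportions technology, the cost-minimizing bundle uses no slack in either input: L/3 = K/3 = Y.
So L = 3·40 = 120 and K = 3·40 = 120.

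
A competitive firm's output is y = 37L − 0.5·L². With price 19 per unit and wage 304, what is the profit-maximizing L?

The marginal product of L is MP_L = 37 − L.
A price-taking firm hires until the value of the marginal product equals the wage: P·MP_L = w, so 19·(37 − L) = 304.
Then 37 − L = 16, giving L = 21.

L* = 21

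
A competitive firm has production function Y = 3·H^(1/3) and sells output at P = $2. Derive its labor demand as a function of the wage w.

MP_H = (1/3)·3·H^(-2/3) = H^(-2/3).
Setting P·MP_H = w: 2·H^(-2/3) = w.
Solving for H: H^(-2/3) = w/2, so H = (2/w)^(3/2).

H(w) = (2/w)^(3/2)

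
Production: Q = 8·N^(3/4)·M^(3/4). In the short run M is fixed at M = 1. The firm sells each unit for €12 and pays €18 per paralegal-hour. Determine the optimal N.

With M = 1, MP_N = (3/4)·8·N^(-1/4)·1^(3/4) = 6·N^(-1/4).
Profit maximization for a price taker requires P·MP_N = w: 12·6·N^(-1/4) = 18.
So N^(-1/4) = 0.25, which gives N = 256.

N* = 256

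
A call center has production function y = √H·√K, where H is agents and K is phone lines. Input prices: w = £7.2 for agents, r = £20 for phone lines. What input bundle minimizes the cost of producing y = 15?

H* = 25, K* = 9

Cost minimization requires the marginal rate of technical substitution to equal the input-price ratio: MP_H/MP_K = w/r.
Here MP_H/MP_K = (1/2)·(K/H)/(1/2) = (K/H). Setting this equal to 7.2/20 = 0.36 gives K = 0.36H.
Substituting into y = 15: H^(1/2)·(0.36H)^(1/2) = 15.
Solving, H = 25 and K = 9.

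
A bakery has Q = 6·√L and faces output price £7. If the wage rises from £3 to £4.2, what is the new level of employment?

L* = 25

From P·MP_L = w with MP_L = 3·L^(-1/2), the labor demand is L(w) = (21/w)^(2).
At w = 3: L = 49. At w = 4.2: L = 25.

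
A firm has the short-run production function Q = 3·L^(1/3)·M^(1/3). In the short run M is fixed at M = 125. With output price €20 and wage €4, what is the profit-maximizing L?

L* = 125

With M = 125, MP_L = (1/3)·3·L^(-2/3)·125^(1/3) = 5·L^(-2/3).
Profit maximization for a price taker requires P·MP_L = w: 20·5·L^(-2/3) = 4.
So L^(-2/3) = 0.04, which gives L = 125.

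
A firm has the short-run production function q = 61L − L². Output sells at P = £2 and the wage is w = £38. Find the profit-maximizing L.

L* = 21

The marginal product of L is MP_L = 61 − 2L.
A price-taking firm hires until the value of the marginal product equals the wage: P·MP_L = w, so 2·(61 − 2L) = 38.
Then 61 − 2L = 19, giving L = 21.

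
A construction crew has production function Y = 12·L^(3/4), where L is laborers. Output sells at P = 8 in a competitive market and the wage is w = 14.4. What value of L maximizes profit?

MP_L = (3/4)·12·L^(-1/4) = 9·L^(-1/4).
Profit maximization for a price taker requires P·MP_L = w: 8·9·L^(-1/4) = 14.4.
So L^(-1/4) = 0.2, which gives L = 625.

L* = 625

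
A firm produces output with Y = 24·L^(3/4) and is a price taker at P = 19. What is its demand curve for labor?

MP_L = (3/4)·24·L^(-1/4) = 18·L^(-1/4).
Setting P·MP_L = w: 342·L^(-1/4) = w.
Solving for L: L^(-1/4) = w/342, so L = (342/w)^(4).

L(w) = (342/w)^(4)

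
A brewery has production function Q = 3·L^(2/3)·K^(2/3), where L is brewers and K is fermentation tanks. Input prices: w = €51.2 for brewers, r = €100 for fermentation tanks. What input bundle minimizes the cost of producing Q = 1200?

Cost minimization requires the marginal rate of technical substitution to equal the input-price ratio: MP_L/MP_K = w/r.
Here MP_L/MP_K = (2/3)·(K/L)/(2/3) = (K/L). Setting this equal to 51.2/100 = 0.512 gives K = 0.512L.
Substituting into Q = 1200: 3·L^(2/3)·(0.512L)^(2/3) = 1200.
Solving, L = 125 and K = 64.

L* = 125, K* = 64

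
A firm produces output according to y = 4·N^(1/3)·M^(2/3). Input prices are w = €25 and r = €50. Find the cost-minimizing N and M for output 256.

Cost minimization requires the marginal rate of technical substitution to equal the input-price ratio: MP_N/MP_M = w/r.
Here MP_N/MP_M = (1/3)·(M/N)/(2/3) = 0.5·(M/N). Setting this equal to 25/50 = 0.5 gives M = N.
Substituting into y = 256: 4·N^(1/3)·(N)^(2/3) = 256.
Solving, N = 64 and M = 64.

N* = 64, M* = 64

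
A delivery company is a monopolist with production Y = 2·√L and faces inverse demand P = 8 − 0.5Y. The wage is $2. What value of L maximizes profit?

Marginal revenue from the inverse demand is MR = 8 − Y.
The marginal product is MP_L = L^(-1/2).
A monopolist hires until marginal revenue product equals the wage: MR·MP_L = w.
At L, Y = 2·√L. Substituting and solving: (8 − 2·√L)·L^(-1/2) = 2 gives L = 4.

L* = 4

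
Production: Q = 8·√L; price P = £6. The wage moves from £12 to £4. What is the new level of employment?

L* = 36

From P·MP_L = w with MP_L = 4·L^(-1/2), the labor demand is L(w) = (24/w)^(2).
At w = 12: L = 4. At w = 4: L = 36.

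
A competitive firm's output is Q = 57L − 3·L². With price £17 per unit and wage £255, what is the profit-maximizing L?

The marginal product of L is MP_L = 57 − 6L.
A price-taking firm hires until the value of the marginal product equals the wage: P·MP_L = w, so 17·(57 − 6L) = 255.
Then 57 − 6L = 15, giving L = 7.

L* = 7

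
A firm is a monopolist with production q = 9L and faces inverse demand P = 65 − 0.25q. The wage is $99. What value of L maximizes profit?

Marginal revenue from the inverse demand is MR = 65 − 0.5q.
The marginal product is MP_L = 9.
A monopolist hires until marginal revenue product equals the wage: MR·MP_L = w.
(65 − 4.5L)·9 = 99, so L = 12.

L* = 12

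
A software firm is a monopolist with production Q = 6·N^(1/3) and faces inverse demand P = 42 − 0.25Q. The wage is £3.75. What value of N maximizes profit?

Marginal revenue from the inverse demand is MR = 42 − 0.5Q.
The marginal product is MP_N = 2·N^(-2/3).
A monopolist hires until marginal revenue product equals the wage: MR·MP_N = w.
At N, Q = 6·N^(1/3). Substituting and solving: (42 − 3·N^(1/3))·2·N^(-2/3) = 3.75 gives N = 64.

N* = 64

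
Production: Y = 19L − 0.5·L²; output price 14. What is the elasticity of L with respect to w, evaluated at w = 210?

From P·MP_L = w with MP_L = 19 − L, labor demand is L(w) = 19 − w/14.
dL/dw = −1/(14) = -1/14.
At w = 210, L = 4, so ε = (dL/dw)·(w/L) = (-1/14)·(210/4) = -3.75.

ε = -3.75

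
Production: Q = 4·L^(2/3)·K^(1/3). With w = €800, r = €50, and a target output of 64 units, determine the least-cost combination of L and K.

L* = 8, K* = 64

Cost minimization requires the marginal rate of technical substitution to equal the input-price ratio: MP_L/MP_K = w/r.
Here MP_L/MP_K = (2/3)·(K/L)/(1/3) = 2·(K/L). Setting this equal to 800/50 = 16 gives K = 8L.
Substituting into Q = 64: 4·L^(2/3)·(8L)^(1/3) = 64.
Solving, L = 8 and K = 64.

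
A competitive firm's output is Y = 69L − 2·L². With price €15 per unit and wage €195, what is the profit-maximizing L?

The marginal product of L is MP_L = 69 − 4L.
A price-taking firm hires until the value of the marginal product equals the wage: P·MP_L = w, so 15·(69 − 4L) = 195.
Then 69 − 4L = 13, giving L = 14.

L* = 14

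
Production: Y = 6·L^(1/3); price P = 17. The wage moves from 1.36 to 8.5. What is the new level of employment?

From P·MP_L = w with MP_L = 2·L^(-2/3), the labor demand is L(w) = (34/w)^(3/2).
At w = 1.36: L = 125. At w = 8.5: L = 8.

L* = 8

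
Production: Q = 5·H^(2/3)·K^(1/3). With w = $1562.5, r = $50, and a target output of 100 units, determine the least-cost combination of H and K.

H* = 8, K* = 125

Cost minimization requires the marginal rate of technical substitution to equal the input-price ratio: MP_H/MP_K = w/r.
Here MP_H/MP_K = (2/3)·(K/H)/(1/3) = 2·(K/H). Setting this equal to 1562.5/50 = 31.25 gives K = 15.625H.
Substituting into Q = 100: 5·H^(2/3)·(15.625H)^(1/3) = 100.
Solving, H = 8 and K = 125.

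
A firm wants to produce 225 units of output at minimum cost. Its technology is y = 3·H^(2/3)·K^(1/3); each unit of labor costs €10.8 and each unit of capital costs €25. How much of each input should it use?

H* = 125, K* = 27

Cost minimization requires the marginal rate of technical substitution to equal the input-price ratio: MP_H/MP_K = w/r.
Here MP_H/MP_K = (2/3)·(K/H)/(1/3) = 2·(K/H). Setting this equal to 10.8/25 = 0.432 gives K = 0.216H.
Substituting into y = 225: 3·H^(2/3)·(0.216H)^(1/3) = 225.
Solving, H = 125 and K = 27.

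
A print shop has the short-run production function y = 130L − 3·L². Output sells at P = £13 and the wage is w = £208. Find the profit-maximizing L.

L* = 19

The marginal product of L is MP_L = 130 − 6L.
A price-taking firm hires until the value of the marginal product equals the wage: P·MP_L = w, so 13·(130 − 6L) = 208.
Then 130 − 6L = 16, giving L = 19.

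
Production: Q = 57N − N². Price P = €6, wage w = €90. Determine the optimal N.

The marginal product of N is MP_N = 57 − 2N.
A price-taking firm hires until the value of the marginal product equals the wage: P·MP_N = w, so 6·(57 − 2N) = 90.
Then 57 − 2N = 15, giving N = 21.

N* = 21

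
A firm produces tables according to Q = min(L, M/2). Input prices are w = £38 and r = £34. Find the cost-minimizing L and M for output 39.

With a fixed-proportions technology, the cost-minimizing bundle uses no slack in either input: L = M/2 = Q.
So L = 39 and M = 2·39 = 78.

L* = 39, M* = 78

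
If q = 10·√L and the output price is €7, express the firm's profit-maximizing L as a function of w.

MP_L = (1/2)·10·L^(-1/2) = 5·L^(-1/2).
Setting P·MP_L = w: 35·L^(-1/2) = w.
Solving for L: L^(-1/2) = w/35, so L = (35/w)^(2).

L(w) = 1225/w²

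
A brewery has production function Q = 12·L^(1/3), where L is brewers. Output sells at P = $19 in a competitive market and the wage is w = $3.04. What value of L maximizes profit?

L* = 125

MP_L = (1/3)·12·L^(-2/3) = 4·L^(-2/3).
Profit maximization for a price taker requires P·MP_L = w: 19·4·L^(-2/3) = 3.04.
So L^(-2/3) = 0.04, which gives L = 125.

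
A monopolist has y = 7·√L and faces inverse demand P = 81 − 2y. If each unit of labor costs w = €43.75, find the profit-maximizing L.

L* = 4

Marginal revenue from the inverse demand is MR = 81 − 4y.
The marginal product is MP_L = 3.5·L^(-1/2).
A monopolist hires until marginal revenue product equals the wage: MR·MP_L = w.
At L, y = 7·√L. Substituting and solving: (81 − 28·√L)·3.5·L^(-1/2) = 43.75 gives L = 4.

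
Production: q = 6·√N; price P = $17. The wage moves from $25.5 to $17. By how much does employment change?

From P·MP_N = w with MP_N = 3·N^(-1/2), the labor demand is N(w) = (51/w)^(2).
At w = 25.5: N = 4. At w = 17: N = 9.
ΔN = 9 − 4 = 5.

ΔN = 5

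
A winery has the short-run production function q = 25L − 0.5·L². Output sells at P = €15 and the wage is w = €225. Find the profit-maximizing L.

The marginal product of L is MP_L = 25 − L.
A price-taking firm hires until the value of the marginal product equals the wage: P·MP_L = w, so 15·(25 − L) = 225.
Then 25 − L = 15, giving L = 10.

L* = 10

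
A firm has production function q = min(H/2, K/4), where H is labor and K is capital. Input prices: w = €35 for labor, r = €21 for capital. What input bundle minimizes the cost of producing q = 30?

H* = 60, K* = 120

With a fixed-proportions technology, the cost-minimizing bundle uses no slack in either input: H/2 = K/4 = q.
So H = 2·30 = 60 and K = 4·30 = 120.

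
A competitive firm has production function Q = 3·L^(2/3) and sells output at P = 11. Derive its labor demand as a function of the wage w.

MP_L = (2/3)·3·L^(-1/3) = 2·L^(-1/3).
Setting P·MP_L = w: 22·L^(-1/3) = w.
Solving for L: L^(-1/3) = w/22, so L = (22/w)^(3).

L(w) = 10648/w³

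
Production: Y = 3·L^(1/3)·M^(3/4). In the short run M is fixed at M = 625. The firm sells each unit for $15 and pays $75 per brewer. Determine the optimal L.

L* = 125

With M = 625, MP_L = (1/3)·3·L^(-2/3)·625^(3/4) = 125·L^(-2/3).
Profit maximization for a price taker requires P·MP_L = w: 15·125·L^(-2/3) = 75.
So L^(-2/3) = 0.04, which gives L = 125.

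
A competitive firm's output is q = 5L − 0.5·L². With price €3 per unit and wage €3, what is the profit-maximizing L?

L* = 4

The marginal product of L is MP_L = 5 − L.
A price-taking firm hires until the value of the marginal product equals the wage: P·MP_L = w, so 3·(5 − L) = 3.
Then 5 − L = 1, giving L = 4.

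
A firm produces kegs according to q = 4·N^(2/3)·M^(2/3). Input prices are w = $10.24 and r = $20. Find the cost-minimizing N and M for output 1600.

Cost minimization requires the marginal rate of technical substitution to equal the input-price ratio: MP_N/MP_M = w/r.
Here MP_N/MP_M = (2/3)·(M/N)/(2/3) = (M/N). Setting this equal to 10.24/20 = 0.512 gives M = 0.512N.
Substituting into q = 1600: 4·N^(2/3)·(0.512N)^(2/3) = 1600.
Solving, N = 125 and M = 64.

N* = 125, M* = 64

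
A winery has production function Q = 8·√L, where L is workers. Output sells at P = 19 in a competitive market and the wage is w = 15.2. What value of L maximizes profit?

L* = 25

MP_L = (1/2)·8·L^(-1/2) = 4·L^(-1/2).
Profit maximization for a price taker requires P·MP_L = w: 19·4·L^(-1/2) = 15.2.
So L^(-1/2) = 0.2, which gives L = 25.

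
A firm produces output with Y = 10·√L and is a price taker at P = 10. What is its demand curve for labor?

L(w) = 2500/w²

MP_L = (1/2)·10·L^(-1/2) = 5·L^(-1/2).
Setting P·MP_L = w: 50·L^(-1/2) = w.
Solving for L: L^(-1/2) = w/50, so L = (50/w)^(2).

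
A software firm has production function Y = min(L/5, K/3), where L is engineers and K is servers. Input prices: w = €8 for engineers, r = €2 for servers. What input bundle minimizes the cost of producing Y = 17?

With a fixed-proportions technology, the cost-minimizing bundle uses no slack in either input: L/5 = K/3 = Y.
So L = 5·17 = 85 and K = 3·17 = 51.

L* = 85, K* = 51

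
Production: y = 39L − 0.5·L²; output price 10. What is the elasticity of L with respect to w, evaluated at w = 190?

From P·MP_L = w with MP_L = 39 − L, labor demand is L(w) = 39 − w/10.
dL/dw = −1/(10) = -0.1.
At w = 190, L = 20, so ε = (dL/dw)·(w/L) = (-0.1)·(190/20) = -0.95.

ε = -0.95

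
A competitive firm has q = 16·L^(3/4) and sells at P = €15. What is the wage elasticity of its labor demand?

MP_L = (3/4)·16·L^(-1/4), so P·MP_L = w gives 180·L^(-1/4) = w.
Solving, L(w) = (180/w)^(4). This is a constant-elasticity form: L ∝ w^(−4), so ε = −4.

ε = -4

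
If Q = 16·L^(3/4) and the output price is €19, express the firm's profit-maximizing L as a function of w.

MP_L = (3/4)·16·L^(-1/4) = 12·L^(-1/4).
Setting P·MP_L = w: 228·L^(-1/4) = w.
Solving for L: L^(-1/4) = w/228, so L = (228/w)^(4).

L(w) = (228/w)^(4)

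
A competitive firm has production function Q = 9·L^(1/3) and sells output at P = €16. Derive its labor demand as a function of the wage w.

L(w) = (48/w)^(3/2)

MP_L = (1/3)·9·L^(-2/3) = 3·L^(-2/3).
Setting P·MP_L = w: 48·L^(-2/3) = w.
Solving for L: L^(-2/3) = w/48, so L = (48/w)^(3/2).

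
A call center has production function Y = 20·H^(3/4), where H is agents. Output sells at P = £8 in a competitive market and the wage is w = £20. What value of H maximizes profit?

H* = 1296

MP_H = (3/4)·20·H^(-1/4) = 15·H^(-1/4).
Profit maximization for a price taker requires P·MP_H = w: 8·15·H^(-1/4) = 20.
So H^(-1/4) = 1/6, which gives H = 1296.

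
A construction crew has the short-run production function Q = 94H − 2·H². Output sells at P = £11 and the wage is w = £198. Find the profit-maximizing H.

H* = 19

The marginal product of H is MP_H = 94 − 4H.
A price-taking firm hires until the value of the marginal product equals the wage: P·MP_H = w, so 11·(94 − 4H) = 198.
Then 94 − 4H = 18, giving H = 19.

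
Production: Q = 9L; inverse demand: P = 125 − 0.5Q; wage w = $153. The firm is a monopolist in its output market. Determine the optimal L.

L* = 12

Marginal revenue from the inverse demand is MR = 125 − Q.
The marginal product is MP_L = 9.
A monopolist hires until marginal revenue product equals the wage: MR·MP_L = w.
(125 − 9L)·9 = 153, so L = 12.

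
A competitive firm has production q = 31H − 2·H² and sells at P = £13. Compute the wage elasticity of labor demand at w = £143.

From P·MP_H = w with MP_H = 31 − 4H, labor demand is H(w) = (31 − w/13)/4.
dH/dw = −1/(52) = -1/52.
At w = 143, H = 5, so ε = (dH/dw)·(w/H) = (-1/52)·(143/5) = -0.55.

ε = -0.55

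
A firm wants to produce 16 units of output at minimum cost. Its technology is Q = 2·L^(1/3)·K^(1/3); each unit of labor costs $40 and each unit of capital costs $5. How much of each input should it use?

L* = 8, K* = 64

Cost minimization requires the marginal rate of technical substitution to equal the input-price ratio: MP_L/MP_K = w/r.
Here MP_L/MP_K = (1/3)·(K/L)/(1/3) = (K/L). Setting this equal to 40/5 = 8 gives K = 8L.
Substituting into Q = 16: 2·L^(1/3)·(8L)^(1/3) = 16.
Solving, L = 8 and K = 64.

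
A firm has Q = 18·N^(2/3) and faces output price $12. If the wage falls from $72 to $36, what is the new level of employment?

From P·MP_N = w with MP_N = 12·N^(-1/3), the labor demand is N(w) = (144/w)^(3).
At w = 72: N = 8. At w = 36: N = 64.

N* = 64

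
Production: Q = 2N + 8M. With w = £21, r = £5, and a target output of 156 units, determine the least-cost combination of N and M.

N* = 0, M* = 19.5

The inputs are perfect substitutes, so the firm uses whichever has the lower cost per unit of output.
Cost per unit of output via N is w/2 = 10.5; via M it is r/8 = 0.625. M is cheaper.
Producing Q = 156 with M alone: N = 0, M = 19.5.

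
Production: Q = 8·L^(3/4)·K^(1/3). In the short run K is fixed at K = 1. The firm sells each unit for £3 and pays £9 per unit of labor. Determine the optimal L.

With K = 1, MP_L = (3/4)·8·L^(-1/4)·1^(1/3) = 6·L^(-1/4).
Profit maximization for a price taker requires P·MP_L = w: 3·6·L^(-1/4) = 9.
So L^(-1/4) = 0.5, which gives L = 16.

L* = 16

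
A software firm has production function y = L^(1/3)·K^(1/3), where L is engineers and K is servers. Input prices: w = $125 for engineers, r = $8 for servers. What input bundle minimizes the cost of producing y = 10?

L* = 8, K* = 125

Cost minimization requires the marginal rate of technical substitution to equal the input-price ratio: MP_L/MP_K = w/r.
Here MP_L/MP_K = (1/3)·(K/L)/(1/3) = (K/L). Setting this equal to 125/8 = 15.625 gives K = 15.625L.
Substituting into y = 10: L^(1/3)·(15.625L)^(1/3) = 10.
Solving, L = 8 and K = 125.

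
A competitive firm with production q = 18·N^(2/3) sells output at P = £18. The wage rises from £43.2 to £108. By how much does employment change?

ΔN = -117

From P·MP_N = w with MP_N = 12·N^(-1/3), the labor demand is N(w) = (216/w)^(3).
At w = 43.2: N = 125. At w = 108: N = 8.
ΔN = 8 − 125 = -117.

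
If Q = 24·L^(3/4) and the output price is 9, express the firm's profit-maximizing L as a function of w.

L(w) = (162/w)^(4)

MP_L = (3/4)·24·L^(-1/4) = 18·L^(-1/4).
Setting P·MP_L = w: 162·L^(-1/4) = w.
Solving for L: L^(-1/4) = w/162, so L = (162/w)^(4).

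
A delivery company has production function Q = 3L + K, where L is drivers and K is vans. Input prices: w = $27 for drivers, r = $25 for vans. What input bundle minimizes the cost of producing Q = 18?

L* = 6, K* = 0

The inputs are perfect substitutes, so the firm uses whichever has the lower cost per unit of output.
Cost per unit of output via L is 9; via K it is 25. L is cheaper.
Producing Q = 18 with L alone: L = 6, K = 0.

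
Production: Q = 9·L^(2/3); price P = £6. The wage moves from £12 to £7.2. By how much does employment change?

From P·MP_L = w with MP_L = 6·L^(-1/3), the labor demand is L(w) = (36/w)^(3).
At w = 12: L = 27. At w = 7.2: L = 125.
ΔL = 125 − 27 = 98.

ΔL = 98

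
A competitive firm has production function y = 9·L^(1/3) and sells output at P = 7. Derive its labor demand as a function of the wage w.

MP_L = (1/3)·9·L^(-2/3) = 3·L^(-2/3).
Setting P·MP_L = w: 21·L^(-2/3) = w.
Solving for L: L^(-2/3) = w/21, so L = (21/w)^(3/2).

L(w) = (21/w)^(3/2)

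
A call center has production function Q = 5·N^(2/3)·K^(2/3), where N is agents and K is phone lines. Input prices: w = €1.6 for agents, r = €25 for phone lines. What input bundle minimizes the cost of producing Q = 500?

Cost minimization requires the marginal rate of technical substitution to equal the input-price ratio: MP_N/MP_K = w/r.
Here MP_N/MP_K = (2/3)·(K/N)/(2/3) = (K/N). Setting this equal to 1.6/25 = 0.064 gives K = 0.064N.
Substituting into Q = 500: 5·N^(2/3)·(0.064N)^(2/3) = 500.
Solving, N = 125 and K = 8.

N* = 125, K* = 8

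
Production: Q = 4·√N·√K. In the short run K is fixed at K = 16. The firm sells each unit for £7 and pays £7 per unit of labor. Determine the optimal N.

With K = 16, MP_N = (1/2)·4·N^(-1/2)·16^(1/2) = 8·N^(-1/2).
Profit maximization for a price taker requires P·MP_N = w: 7·8·N^(-1/2) = 7.
So N^(-1/2) = 0.125, which gives N = 64.

N* = 64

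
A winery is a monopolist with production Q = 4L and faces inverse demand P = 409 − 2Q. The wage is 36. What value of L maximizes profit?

L* = 25

Marginal revenue from the inverse demand is MR = 409 − 4Q.
The marginal product is MP_L = 4.
A monopolist hires until marginal revenue product equals the wage: MR·MP_L = w.
(409 − 16L)·4 = 36, so L = 25.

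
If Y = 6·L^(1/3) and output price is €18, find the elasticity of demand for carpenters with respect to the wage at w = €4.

MP_L = (1/3)·6·L^(-2/3), so P·MP_L = w gives 36·L^(-2/3) = w.
Solving, L(w) = (36/w)^(3/2). This is a constant-elasticity form: L ∝ w^(−3/2), so ε = −3/2.

ε = -1.5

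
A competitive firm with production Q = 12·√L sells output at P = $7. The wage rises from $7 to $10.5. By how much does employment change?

ΔL = -20

From P·MP_L = w with MP_L = 6·L^(-1/2), the labor demand is L(w) = (42/w)^(2).
At w = 7: L = 36. At w = 10.5: L = 16.
ΔL = 16 − 36 = -20.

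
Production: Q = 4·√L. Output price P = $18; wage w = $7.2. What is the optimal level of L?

L* = 25

MP_L = (1/2)·4·L^(-1/2) = 2·L^(-1/2).
Profit maximization for a price taker requires P·MP_L = w: 18·2·L^(-1/2) = 7.2.
So L^(-1/2) = 0.2, which gives L = 25.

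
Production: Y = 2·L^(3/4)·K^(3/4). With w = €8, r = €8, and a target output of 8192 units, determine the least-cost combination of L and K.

L* = 256, K* = 256

Cost minimization requires the marginal rate of technical substitution to equal the input-price ratio: MP_L/MP_K = w/r.
Here MP_L/MP_K = (3/4)·(K/L)/(3/4) = (K/L). Setting this equal to 8/8 = 1 gives K = L.
Substituting into Y = 8192: 2·L^(3/4)·(L)^(3/4) = 8192.
Solving, L = 256 and K = 256.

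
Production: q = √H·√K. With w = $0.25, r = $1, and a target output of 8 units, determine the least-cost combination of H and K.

Cost minimization requires the marginal rate of technical substitution to equal the input-price ratio: MP_H/MP_K = w/r.
Here MP_H/MP_K = (1/2)·(K/H)/(1/2) = (K/H). Setting this equal to 0.25/1 = 0.25 gives K = 0.25H.
Substituting into q = 8: H^(1/2)·(0.25H)^(1/2) = 8.
Solving, H = 16 and K = 4.

H* = 16, K* = 4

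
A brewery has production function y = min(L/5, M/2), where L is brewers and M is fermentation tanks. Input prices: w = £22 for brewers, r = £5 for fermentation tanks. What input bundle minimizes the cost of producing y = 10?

L* = 50, M* = 20

With a fixed-proportions technology, the cost-minimizing bundle uses no slack in either input: L/5 = M/2 = y.
So L = 5·10 = 50 and M = 2·10 = 20.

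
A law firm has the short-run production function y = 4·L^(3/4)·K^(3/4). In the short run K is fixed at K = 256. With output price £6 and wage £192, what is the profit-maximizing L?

L* = 1296

With K = 256, MP_L = (3/4)·4·L^(-1/4)·256^(3/4) = 192·L^(-1/4).
Profit maximization for a price taker requires P·MP_L = w: 6·192·L^(-1/4) = 192.
So L^(-1/4) = 1/6, which gives L = 1296.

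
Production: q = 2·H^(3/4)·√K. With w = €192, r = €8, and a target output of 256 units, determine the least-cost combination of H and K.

H* = 16, K* = 256

Cost minimization requires the marginal rate of technical substitution to equal the input-price ratio: MP_H/MP_K = w/r.
Here MP_H/MP_K = (3/4)·(K/H)/(1/2) = 1.5·(K/H). Setting this equal to 192/8 = 24 gives K = 16H.
Substituting into q = 256: 2·H^(3/4)·(16H)^(1/2) = 256.
Solving, H = 16 and K = 256.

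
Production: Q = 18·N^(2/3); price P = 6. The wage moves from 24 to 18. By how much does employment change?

ΔN = 37

From P·MP_N = w with MP_N = 12·N^(-1/3), the labor demand is N(w) = (72/w)^(3).
At w = 24: N = 27. At w = 18: N = 64.
ΔN = 64 − 27 = 37.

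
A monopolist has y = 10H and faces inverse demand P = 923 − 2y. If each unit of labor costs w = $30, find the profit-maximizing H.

H* = 23

Marginal revenue from the inverse demand is MR = 923 − 4y.
The marginal product is MP_H = 10.
A monopolist hires until marginal revenue product equals the wage: MR·MP_H = w.
(923 − 40H)·10 = 30, so H = 23.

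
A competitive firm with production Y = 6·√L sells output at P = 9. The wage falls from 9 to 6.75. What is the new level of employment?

From P·MP_L = w with MP_L = 3·L^(-1/2), the labor demand is L(w) = (27/w)^(2).
At w = 9: L = 9. At w = 6.75: L = 16.

L* = 16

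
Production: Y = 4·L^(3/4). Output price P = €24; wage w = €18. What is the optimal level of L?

L* = 256

MP_L = (3/4)·4·L^(-1/4) = 3·L^(-1/4).
Profit maximization for a price taker requires P·MP_L = w: 24·3·L^(-1/4) = 18.
So L^(-1/4) = 0.25, which gives L = 256.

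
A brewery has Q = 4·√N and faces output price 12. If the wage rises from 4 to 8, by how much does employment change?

From P·MP_N = w with MP_N = 2·N^(-1/2), the labor demand is N(w) = (24/w)^(2).
At w = 4: N = 36. At w = 8: N = 9.
ΔN = 9 − 36 = -27.

ΔN = -27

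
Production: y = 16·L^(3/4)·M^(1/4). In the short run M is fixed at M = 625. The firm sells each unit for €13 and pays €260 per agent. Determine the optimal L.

With M = 625, MP_L = (3/4)·16·L^(-1/4)·625^(1/4) = 60·L^(-1/4).
Profit maximization for a price taker requires P·MP_L = w: 13·60·L^(-1/4) = 260.
So L^(-1/4) = 1/3, which gives L = 81.

L* = 81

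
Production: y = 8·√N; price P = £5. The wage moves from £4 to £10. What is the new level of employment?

N* = 4

From P·MP_N = w with MP_N = 4·N^(-1/2), the labor demand is N(w) = (20/w)^(2).
At w = 4: N = 25. At w = 10: N = 4.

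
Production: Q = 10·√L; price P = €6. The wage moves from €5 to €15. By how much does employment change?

From P·MP_L = w with MP_L = 5·L^(-1/2), the labor demand is L(w) = (30/w)^(2).
At w = 5: L = 36. At w = 15: L = 4.
ΔL = 4 − 36 = -32.

ΔL = -32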